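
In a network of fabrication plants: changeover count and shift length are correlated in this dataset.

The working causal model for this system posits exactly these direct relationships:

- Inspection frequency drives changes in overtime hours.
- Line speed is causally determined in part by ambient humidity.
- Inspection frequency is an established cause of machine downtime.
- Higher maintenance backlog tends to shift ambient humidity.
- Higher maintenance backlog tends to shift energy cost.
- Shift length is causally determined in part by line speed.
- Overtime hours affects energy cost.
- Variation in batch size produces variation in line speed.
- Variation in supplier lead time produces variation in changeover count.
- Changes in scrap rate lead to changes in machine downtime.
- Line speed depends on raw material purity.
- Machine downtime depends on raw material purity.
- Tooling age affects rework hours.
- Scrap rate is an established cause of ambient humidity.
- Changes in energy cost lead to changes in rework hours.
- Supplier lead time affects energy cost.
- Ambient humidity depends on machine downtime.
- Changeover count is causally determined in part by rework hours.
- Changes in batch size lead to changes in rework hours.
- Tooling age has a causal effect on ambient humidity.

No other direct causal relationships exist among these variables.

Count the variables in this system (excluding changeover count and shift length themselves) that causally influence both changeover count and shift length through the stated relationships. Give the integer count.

4

The common causes are: batch size (to changeover count via batch size → rework hours → changeover count; to shift length via batch size → line speed → shift length); inspection frequency (to changeover count via inspection frequency → overtime hours → energy cost → rework hours → changeover count; to shift length via inspection frequency → machine downtime → ambient humidity → line speed → shift length); maintenance backlog (to changeover count via maintenance backlog → energy cost → rework hours → changeover count; to shift length via maintenance backlog → ambient humidity → line speed → shift length); tooling age (to changeover count via tooling age → rework hours → changeover count; to shift length via tooling age → ambient humidity → line speed → shift length).
Every other variable lacks a causal path to at least one of changeover count and shift length.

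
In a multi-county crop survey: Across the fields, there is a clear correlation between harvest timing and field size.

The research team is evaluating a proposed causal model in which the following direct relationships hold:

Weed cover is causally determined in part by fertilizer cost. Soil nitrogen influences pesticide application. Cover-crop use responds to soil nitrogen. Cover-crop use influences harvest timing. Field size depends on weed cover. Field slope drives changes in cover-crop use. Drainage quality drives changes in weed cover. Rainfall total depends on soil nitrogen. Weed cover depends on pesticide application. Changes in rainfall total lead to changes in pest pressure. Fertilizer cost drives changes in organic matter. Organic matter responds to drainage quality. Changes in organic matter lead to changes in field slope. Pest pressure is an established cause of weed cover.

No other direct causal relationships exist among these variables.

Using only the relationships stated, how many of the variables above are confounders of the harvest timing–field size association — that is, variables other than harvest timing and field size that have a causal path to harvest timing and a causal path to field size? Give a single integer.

The common causes are: drainage quality (to harvest timing via drainage quality → organic matter → field slope → cover-crop use → harvest timing; to field size via drainage quality → weed cover → field size); fertilizer cost (to harvest timing via fertilizer cost → organic matter → field slope → cover-crop use → harvest timing; to field size via fertilizer cost → weed cover → field size); soil nitrogen (to harvest timing via soil nitrogen → cover-crop use → harvest timing; to field size via soil nitrogen → pesticide application → weed cover → field size).
Every other variable lacks a causal path to at least one of harvest timing and field size.

3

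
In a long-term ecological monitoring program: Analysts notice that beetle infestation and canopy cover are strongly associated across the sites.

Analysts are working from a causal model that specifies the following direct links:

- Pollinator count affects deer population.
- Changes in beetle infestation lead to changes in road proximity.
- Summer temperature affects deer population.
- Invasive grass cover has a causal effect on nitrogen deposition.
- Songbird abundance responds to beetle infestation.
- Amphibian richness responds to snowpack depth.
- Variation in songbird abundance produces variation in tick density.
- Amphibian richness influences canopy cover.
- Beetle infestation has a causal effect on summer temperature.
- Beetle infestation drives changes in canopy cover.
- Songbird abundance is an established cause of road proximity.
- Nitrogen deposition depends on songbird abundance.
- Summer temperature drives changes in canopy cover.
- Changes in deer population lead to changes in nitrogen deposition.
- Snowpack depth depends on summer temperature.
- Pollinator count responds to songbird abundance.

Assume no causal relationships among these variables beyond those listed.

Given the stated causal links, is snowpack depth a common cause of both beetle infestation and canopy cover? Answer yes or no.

Snowpack depth has no stated causal path to beetle infestation. A confounder must cause both variables, so snowpack depth does not qualify.

no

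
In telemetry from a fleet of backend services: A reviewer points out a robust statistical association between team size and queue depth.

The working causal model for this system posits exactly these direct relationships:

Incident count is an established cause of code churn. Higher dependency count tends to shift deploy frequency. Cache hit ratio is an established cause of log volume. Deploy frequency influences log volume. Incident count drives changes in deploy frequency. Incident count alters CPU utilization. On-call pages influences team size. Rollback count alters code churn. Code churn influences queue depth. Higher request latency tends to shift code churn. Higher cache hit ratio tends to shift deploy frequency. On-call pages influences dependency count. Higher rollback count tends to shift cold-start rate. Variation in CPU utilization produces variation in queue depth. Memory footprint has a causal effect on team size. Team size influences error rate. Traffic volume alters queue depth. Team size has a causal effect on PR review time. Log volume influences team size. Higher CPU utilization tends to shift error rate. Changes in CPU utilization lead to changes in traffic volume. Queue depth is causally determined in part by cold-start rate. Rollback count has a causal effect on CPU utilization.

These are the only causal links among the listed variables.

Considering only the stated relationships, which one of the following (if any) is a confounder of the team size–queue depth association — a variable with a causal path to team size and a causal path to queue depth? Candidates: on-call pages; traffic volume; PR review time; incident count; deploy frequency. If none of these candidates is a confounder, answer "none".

Incident count causes team size (incident count → deploy frequency → log volume → team size) and also causes queue depth (incident count → code churn → queue depth); it is a common cause of both.
Each of the other candidates lacks a causal path to at least one of team size and queue depth, so they do not confound the relationship.

incident count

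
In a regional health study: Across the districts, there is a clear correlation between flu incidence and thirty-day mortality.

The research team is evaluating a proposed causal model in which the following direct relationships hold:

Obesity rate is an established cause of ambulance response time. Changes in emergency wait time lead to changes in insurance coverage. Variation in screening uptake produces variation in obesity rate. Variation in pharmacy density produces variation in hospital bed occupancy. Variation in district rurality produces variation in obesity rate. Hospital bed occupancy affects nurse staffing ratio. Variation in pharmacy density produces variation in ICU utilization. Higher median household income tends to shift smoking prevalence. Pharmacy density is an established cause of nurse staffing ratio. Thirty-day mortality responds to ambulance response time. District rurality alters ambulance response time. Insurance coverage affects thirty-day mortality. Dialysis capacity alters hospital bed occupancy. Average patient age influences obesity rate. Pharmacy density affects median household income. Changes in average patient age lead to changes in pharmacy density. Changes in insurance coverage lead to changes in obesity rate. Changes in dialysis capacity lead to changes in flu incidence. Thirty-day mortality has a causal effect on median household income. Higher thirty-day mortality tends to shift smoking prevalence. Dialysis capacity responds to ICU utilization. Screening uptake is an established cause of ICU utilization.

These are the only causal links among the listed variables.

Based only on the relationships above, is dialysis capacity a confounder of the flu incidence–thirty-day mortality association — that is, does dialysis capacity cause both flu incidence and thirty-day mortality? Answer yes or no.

Dialysis capacity has no stated causal path to thirty-day mortality. A confounder must cause both variables, so dialysis capacity does not qualify.

no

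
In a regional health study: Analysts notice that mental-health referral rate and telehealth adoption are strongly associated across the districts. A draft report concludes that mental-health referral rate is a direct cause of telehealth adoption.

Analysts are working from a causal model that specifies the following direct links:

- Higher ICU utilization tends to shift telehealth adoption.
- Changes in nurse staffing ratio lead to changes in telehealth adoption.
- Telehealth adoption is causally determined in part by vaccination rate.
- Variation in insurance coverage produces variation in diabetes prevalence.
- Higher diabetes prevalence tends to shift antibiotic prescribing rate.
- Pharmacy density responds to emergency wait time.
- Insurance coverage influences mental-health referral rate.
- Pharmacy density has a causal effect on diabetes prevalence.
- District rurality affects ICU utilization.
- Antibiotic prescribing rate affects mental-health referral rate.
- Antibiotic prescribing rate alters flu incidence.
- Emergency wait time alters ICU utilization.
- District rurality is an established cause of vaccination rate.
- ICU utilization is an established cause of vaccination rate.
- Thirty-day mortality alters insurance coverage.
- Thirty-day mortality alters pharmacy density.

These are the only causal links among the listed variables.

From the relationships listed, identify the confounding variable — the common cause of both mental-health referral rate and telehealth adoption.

emergency wait time

Emergency wait time has a causal path to mental-health referral rate (emergency wait time → pharmacy density → diabetes prevalence → antibiotic prescribing rate → mental-health referral rate) and a separate causal path to telehealth adoption (emergency wait time → ICU utilization → telehealth adoption), so it is a common cause of both.
No stated relationship gives mental-health referral rate a causal route to telehealth adoption, so the correlation is explained by the shared upstream cause rather than a direct effect.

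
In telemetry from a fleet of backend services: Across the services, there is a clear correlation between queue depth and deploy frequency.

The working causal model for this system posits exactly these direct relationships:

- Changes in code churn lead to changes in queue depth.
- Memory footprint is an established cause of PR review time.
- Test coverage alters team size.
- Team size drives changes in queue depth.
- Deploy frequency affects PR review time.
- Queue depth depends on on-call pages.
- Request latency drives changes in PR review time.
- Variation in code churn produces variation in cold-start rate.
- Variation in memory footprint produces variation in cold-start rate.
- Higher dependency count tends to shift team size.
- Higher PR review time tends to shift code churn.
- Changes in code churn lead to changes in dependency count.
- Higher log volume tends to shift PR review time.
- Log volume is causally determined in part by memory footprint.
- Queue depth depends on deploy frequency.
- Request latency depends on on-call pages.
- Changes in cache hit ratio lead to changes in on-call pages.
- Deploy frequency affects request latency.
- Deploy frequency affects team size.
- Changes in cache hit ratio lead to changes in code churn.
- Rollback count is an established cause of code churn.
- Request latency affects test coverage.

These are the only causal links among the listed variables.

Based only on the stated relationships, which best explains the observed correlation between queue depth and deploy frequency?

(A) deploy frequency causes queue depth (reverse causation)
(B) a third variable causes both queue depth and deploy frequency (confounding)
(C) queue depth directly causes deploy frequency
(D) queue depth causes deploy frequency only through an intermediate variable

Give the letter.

A

The stated link runs deploy frequency → queue depth; queue depth has no causal path to deploy frequency. No variable causes both, so confounding is ruled out. The correlation reflects reverse causation.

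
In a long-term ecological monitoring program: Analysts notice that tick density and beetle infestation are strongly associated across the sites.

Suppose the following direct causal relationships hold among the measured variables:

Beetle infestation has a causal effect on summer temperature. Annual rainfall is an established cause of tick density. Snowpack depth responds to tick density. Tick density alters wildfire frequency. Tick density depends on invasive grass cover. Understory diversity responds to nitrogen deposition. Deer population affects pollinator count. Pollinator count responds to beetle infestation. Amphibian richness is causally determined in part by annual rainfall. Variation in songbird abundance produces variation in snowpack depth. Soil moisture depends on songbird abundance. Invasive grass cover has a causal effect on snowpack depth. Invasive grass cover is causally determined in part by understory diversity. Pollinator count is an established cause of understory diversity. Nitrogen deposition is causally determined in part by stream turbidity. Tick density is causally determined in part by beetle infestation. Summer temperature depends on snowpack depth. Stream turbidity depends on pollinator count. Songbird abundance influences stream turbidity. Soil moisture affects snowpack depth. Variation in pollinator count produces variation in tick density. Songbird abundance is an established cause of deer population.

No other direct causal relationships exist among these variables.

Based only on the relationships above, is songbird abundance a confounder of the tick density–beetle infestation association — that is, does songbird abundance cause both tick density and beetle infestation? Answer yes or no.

no

Songbird abundance has no stated causal path to beetle infestation. A confounder must cause both variables, so songbird abundance does not qualify.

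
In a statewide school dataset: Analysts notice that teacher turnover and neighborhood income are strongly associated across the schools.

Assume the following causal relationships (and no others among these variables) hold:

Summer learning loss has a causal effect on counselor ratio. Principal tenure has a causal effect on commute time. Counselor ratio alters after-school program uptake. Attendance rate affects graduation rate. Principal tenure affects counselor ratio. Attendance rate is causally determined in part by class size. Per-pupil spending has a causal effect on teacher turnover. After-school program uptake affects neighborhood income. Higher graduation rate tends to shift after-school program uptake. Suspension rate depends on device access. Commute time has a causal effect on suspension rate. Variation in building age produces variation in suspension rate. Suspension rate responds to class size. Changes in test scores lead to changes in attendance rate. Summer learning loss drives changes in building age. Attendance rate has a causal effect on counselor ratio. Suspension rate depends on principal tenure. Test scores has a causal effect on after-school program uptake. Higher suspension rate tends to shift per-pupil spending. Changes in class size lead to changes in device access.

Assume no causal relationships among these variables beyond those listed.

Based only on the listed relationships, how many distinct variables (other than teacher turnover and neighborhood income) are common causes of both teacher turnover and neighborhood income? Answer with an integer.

3

The common causes are: class size (to teacher turnover via class size → suspension rate → per-pupil spending → teacher turnover; to neighborhood income via class size → attendance rate → graduation rate → after-school program uptake → neighborhood income); principal tenure (to teacher turnover via principal tenure → suspension rate → per-pupil spending → teacher turnover; to neighborhood income via principal tenure → counselor ratio → after-school program uptake → neighborhood income); summer learning loss (to teacher turnover via summer learning loss → building age → suspension rate → per-pupil spending → teacher turnover; to neighborhood income via summer learning loss → counselor ratio → after-school program uptake → neighborhood income).
Every other variable lacks a causal path to at least one of teacher turnover and neighborhood income.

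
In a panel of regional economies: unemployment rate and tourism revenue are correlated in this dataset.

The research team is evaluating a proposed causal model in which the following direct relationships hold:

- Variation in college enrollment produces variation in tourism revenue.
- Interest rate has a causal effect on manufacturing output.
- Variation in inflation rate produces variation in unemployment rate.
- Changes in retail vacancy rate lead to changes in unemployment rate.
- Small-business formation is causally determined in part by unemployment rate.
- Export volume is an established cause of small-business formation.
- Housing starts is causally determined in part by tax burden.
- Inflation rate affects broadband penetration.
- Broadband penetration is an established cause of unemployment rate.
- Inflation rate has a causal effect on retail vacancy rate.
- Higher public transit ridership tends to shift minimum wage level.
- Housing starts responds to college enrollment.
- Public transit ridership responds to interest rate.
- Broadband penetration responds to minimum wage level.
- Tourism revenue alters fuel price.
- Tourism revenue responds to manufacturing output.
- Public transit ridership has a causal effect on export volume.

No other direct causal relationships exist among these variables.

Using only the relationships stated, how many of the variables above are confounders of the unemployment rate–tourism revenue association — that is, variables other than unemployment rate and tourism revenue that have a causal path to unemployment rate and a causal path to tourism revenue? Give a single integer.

1

The common causes are: interest rate (to unemployment rate via interest rate → public transit ridership → minimum wage level → broadband penetration → unemployment rate; to tourism revenue via interest rate → manufacturing output → tourism revenue).
Every other variable lacks a causal path to at least one of unemployment rate and tourism revenue.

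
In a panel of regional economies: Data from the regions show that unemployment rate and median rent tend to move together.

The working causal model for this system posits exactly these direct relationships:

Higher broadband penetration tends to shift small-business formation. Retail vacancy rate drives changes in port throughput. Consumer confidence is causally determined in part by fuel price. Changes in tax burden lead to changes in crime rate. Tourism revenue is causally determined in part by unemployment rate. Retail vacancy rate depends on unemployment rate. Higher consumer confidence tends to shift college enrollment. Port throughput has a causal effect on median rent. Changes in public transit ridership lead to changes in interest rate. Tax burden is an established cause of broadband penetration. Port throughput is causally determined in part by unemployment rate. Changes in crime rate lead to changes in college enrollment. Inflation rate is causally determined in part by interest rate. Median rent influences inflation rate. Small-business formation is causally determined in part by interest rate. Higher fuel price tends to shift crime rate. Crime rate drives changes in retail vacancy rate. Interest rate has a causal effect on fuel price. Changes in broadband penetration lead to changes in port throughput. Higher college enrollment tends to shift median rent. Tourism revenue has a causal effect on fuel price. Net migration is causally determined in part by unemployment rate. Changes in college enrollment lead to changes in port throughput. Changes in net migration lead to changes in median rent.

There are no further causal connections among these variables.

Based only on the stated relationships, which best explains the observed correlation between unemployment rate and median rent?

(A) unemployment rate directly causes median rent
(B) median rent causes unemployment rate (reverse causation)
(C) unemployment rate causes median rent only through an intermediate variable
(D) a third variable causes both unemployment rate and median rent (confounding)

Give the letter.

Unemployment rate reaches median rent through unemployment rate → port throughput → median rent — an indirect causal chain with no direct unemployment rate → median rent link. No variable causes both unemployment rate and median rent, so confounding is ruled out; the effect is mediated.

C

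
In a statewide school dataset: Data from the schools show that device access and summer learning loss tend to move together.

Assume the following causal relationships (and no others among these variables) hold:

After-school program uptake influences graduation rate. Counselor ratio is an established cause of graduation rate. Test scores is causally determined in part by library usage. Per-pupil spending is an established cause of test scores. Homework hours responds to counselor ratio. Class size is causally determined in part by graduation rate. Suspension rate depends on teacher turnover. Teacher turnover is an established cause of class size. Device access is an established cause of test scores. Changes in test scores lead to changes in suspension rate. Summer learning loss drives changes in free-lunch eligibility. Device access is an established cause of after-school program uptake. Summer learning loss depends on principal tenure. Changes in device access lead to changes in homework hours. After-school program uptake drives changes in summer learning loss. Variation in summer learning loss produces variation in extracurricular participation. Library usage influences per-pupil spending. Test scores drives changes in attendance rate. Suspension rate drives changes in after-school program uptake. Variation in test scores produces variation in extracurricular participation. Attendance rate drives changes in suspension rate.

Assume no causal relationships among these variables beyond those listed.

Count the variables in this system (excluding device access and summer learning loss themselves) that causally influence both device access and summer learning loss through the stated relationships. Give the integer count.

No listed variable has a causal path to both device access and summer learning loss, so there are no common causes.

0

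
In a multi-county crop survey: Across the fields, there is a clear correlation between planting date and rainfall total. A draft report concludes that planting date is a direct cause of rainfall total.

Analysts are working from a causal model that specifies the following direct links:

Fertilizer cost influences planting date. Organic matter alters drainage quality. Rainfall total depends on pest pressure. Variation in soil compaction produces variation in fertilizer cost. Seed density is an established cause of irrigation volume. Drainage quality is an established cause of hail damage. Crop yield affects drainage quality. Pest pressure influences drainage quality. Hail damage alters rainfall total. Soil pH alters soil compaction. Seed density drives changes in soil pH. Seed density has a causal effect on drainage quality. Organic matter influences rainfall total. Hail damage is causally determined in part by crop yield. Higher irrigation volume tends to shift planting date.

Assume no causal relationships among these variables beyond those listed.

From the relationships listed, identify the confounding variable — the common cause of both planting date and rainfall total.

seed density

Seed density has a causal path to planting date (seed density → irrigation volume → planting date) and a separate causal path to rainfall total (seed density → drainage quality → hail damage → rainfall total), so it is a common cause of both.
No stated relationship gives planting date a causal route to rainfall total, so the correlation is explained by the shared upstream cause rather than a direct effect.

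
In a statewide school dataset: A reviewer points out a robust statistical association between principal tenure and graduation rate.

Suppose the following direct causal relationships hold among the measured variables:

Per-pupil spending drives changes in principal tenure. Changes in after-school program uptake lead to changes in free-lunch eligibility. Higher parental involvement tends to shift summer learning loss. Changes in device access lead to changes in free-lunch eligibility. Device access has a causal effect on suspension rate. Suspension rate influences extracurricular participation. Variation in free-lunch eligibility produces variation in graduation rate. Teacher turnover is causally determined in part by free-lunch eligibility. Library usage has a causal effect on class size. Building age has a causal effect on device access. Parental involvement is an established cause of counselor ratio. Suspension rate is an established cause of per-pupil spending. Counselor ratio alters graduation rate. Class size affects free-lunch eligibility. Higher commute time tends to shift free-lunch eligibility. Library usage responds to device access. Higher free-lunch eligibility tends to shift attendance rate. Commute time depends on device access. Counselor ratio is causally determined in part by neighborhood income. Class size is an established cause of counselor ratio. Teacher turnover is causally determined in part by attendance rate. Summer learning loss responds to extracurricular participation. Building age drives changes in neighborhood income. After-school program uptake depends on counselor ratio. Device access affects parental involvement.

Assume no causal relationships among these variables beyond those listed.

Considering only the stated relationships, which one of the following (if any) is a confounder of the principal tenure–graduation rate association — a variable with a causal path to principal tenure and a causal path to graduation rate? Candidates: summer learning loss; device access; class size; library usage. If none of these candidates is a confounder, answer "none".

device access

Device access causes principal tenure (device access → suspension rate → per-pupil spending → principal tenure) and also causes graduation rate (device access → free-lunch eligibility → graduation rate); it is a common cause of both.
Each of the other candidates lacks a causal path to at least one of principal tenure and graduation rate, so they do not confound the relationship.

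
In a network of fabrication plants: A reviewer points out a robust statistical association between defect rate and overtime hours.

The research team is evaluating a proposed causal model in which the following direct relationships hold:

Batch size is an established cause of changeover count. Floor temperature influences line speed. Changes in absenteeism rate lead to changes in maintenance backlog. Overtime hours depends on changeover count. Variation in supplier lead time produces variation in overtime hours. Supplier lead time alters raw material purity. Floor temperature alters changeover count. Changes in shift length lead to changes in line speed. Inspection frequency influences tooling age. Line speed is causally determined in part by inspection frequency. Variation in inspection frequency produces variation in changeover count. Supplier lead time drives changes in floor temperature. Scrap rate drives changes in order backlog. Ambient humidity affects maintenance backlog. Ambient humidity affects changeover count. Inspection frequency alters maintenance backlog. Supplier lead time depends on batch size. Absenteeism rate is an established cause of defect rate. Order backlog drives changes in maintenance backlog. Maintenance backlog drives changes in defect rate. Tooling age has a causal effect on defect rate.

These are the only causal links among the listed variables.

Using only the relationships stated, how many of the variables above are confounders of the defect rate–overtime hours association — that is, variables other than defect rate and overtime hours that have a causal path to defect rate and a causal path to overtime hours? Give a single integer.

The common causes are: ambient humidity (to defect rate via ambient humidity → maintenance backlog → defect rate; to overtime hours via ambient humidity → changeover count → overtime hours); inspection frequency (to defect rate via inspection frequency → tooling age → defect rate; to overtime hours via inspection frequency → changeover count → overtime hours).
Every other variable lacks a causal path to at least one of defect rate and overtime hours.

2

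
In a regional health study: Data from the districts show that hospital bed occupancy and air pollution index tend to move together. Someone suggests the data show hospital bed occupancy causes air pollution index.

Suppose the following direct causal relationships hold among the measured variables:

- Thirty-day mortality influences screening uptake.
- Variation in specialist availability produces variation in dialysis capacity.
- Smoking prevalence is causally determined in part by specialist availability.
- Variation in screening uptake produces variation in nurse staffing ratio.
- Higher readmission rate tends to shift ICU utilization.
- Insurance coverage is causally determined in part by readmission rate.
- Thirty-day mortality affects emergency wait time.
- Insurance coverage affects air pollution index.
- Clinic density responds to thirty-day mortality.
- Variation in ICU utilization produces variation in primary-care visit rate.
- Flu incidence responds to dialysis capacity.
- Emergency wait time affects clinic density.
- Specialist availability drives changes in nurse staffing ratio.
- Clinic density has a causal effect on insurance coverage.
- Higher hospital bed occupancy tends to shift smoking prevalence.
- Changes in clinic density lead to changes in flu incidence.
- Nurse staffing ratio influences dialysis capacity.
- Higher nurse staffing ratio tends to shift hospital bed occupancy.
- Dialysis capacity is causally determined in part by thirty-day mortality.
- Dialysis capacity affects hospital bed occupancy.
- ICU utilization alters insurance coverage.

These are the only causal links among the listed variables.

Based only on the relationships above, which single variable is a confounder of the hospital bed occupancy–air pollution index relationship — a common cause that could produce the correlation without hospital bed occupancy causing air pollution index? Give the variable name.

thirty-day mortality

Thirty-day mortality has a causal path to hospital bed occupancy (thirty-day mortality → dialysis capacity → hospital bed occupancy) and a separate causal path to air pollution index (thirty-day mortality → clinic density → insurance coverage → air pollution index), so it is a common cause of both.
No stated relationship gives hospital bed occupancy a causal route to air pollution index, so the correlation is explained by the shared upstream cause rather than a direct effect.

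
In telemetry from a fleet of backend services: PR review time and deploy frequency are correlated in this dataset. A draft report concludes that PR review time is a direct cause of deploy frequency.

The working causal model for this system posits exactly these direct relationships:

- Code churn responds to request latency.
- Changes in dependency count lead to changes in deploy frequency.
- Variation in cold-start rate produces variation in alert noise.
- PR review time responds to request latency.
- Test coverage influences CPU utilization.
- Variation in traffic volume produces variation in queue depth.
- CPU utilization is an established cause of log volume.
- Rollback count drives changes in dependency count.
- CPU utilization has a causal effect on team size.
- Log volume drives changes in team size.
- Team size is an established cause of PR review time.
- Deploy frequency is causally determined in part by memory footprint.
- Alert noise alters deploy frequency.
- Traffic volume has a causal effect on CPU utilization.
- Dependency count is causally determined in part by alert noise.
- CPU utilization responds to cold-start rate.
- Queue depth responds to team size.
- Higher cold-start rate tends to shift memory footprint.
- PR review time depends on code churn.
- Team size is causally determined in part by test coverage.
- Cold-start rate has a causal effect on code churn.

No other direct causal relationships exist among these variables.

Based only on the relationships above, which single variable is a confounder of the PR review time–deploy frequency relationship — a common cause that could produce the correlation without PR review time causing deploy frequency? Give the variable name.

cold-start rate

Cold-start rate has a causal path to PR review time (cold-start rate → code churn → PR review time) and a separate causal path to deploy frequency (cold-start rate → alert noise → deploy frequency), so it is a common cause of both.
No stated relationship gives PR review time a causal route to deploy frequency, so the correlation is explained by the shared upstream cause rather than a direct effect.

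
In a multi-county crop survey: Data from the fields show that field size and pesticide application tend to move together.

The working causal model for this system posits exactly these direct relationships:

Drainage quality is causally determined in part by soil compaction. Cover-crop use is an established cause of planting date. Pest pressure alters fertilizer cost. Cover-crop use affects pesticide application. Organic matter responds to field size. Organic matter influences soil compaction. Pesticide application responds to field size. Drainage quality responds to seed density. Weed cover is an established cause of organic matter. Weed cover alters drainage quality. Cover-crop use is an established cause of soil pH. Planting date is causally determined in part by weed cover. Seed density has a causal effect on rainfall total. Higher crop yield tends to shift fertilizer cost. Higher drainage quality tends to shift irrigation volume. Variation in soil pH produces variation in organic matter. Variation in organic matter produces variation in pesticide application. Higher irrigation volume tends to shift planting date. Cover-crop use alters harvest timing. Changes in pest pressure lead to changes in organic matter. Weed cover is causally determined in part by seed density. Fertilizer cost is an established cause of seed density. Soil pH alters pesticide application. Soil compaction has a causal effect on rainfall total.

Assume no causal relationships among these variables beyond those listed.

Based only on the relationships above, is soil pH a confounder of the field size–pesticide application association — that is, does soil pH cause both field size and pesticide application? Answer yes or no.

Soil pH has no stated causal path to field size. A confounder must cause both variables, so soil pH does not qualify.

no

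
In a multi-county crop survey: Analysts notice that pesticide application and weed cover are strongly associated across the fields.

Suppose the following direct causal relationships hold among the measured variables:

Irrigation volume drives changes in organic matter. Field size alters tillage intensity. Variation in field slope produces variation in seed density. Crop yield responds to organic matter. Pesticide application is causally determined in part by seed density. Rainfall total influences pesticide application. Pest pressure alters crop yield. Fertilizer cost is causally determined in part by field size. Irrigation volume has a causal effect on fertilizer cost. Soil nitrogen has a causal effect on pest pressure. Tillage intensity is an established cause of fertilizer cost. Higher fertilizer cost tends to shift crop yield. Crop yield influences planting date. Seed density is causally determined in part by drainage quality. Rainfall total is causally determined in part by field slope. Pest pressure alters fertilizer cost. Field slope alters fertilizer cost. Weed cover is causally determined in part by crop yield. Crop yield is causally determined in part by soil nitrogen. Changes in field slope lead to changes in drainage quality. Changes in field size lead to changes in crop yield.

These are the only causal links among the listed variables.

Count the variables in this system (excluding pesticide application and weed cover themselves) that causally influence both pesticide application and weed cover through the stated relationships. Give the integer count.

1

The common causes are: field slope (to pesticide application via field slope → rainfall total → pesticide application; to weed cover via field slope → fertilizer cost → crop yield → weed cover).
Every other variable lacks a causal path to at least one of pesticide application and weed cover.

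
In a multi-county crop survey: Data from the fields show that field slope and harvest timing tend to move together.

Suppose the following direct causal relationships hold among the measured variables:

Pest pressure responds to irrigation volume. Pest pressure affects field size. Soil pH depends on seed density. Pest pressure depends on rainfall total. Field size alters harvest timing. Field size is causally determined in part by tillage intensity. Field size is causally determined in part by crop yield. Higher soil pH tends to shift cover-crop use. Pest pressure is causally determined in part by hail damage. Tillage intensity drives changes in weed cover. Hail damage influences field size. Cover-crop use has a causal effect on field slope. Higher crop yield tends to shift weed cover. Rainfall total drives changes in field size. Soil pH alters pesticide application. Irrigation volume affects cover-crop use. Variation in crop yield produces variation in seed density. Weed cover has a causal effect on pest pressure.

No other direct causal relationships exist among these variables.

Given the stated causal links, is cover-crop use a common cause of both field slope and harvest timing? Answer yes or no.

no

Cover-crop use has no stated causal path to harvest timing. A confounder must cause both variables, so cover-crop use does not qualify.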